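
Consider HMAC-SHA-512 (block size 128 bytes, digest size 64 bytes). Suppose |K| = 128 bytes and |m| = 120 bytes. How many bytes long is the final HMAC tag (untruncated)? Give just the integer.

The tag is one SHA-512 digest: 64 bytes.

64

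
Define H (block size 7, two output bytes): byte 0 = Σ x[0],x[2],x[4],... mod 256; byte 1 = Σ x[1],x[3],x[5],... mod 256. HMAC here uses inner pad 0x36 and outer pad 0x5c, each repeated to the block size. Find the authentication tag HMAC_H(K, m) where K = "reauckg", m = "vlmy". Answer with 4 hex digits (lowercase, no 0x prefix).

Key "reauckg" = 72 65 61 75 63 6b 67 is exactly B = 7 bytes: K' = 72 65 61 75 63 6b 67.
K' ⊕ ipad = 44 53 57 43 55 5d 51.  K' ⊕ opad = 2e 39 3d 29 3f 37 3b.
Inner input = (K'⊕ipad) ∥ m = 44 53 57 43 55 5d 51 ∥ 76 6c 6d 79.
Inner hash: even-index sum = 550 mod 256 = 38; odd-index sum = 470 mod 256 = 214 → 26 d6.
Outer input = (K'⊕opad) ∥ inner = 2e 39 3d 29 3f 37 3b ∥ 26 d6.
Outer hash (tag): even-index sum = 443 mod 256 = 187; odd-index sum = 191 mod 256 = 191 → bb bf.

bbbf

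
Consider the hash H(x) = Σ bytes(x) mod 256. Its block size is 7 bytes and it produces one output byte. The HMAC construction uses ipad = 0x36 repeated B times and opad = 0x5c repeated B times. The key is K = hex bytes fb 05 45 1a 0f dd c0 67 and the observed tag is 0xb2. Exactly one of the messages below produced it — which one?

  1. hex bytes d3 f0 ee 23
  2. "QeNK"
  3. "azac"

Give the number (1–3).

Key hex bytes fb 05 45 1a 0f dd c0 67 is 8 bytes > B = 7, so hash it first: H(key) = 72, then zero-pad to 7 bytes: K' = 72 00 00 00 00 00 00.
K' ⊕ ipad = 44 36 36 36 36 36 36; K' ⊕ opad = 2e 5c 5c 5c 5c 5c 5c.
m1: inner = H(44 36 36 36 36 36 36 d3 f0 ee 23) = 5c; tag = H(2e 5c 5c 5c 5c 5c 5c 5c) = b2 ← matches
m2: inner = H(44 36 36 36 36 36 36 51 65 4e 4b) = d7; tag = H(2e 5c 5c 5c 5c 5c 5c d7) = 2d
m3: inner = H(44 36 36 36 36 36 36 61 7a 61 63) = 27; tag = H(2e 5c 5c 5c 5c 5c 5c 27) = 7d

1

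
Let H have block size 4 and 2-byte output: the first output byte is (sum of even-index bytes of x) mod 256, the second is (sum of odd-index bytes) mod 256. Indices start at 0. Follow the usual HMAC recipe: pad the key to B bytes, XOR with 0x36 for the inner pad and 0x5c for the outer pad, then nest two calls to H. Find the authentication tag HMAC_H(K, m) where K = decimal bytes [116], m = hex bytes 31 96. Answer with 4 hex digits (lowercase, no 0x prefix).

Key decimal bytes [116] = 74 is 1 byte ≤ B = 4; zero-pad to 4 bytes: K' = 74 00 00 00.
K' ⊕ ipad = 42 36 36 36.  K' ⊕ opad = 28 5c 5c 5c.
Inner input = (K'⊕ipad) ∥ m = 42 36 36 36 ∥ 31 96.
Inner hash: even-index sum = 169 mod 256 = 169; odd-index sum = 258 mod 256 = 2 → a9 02.
Outer input = (K'⊕opad) ∥ inner = 28 5c 5c 5c ∥ a9 02.
Outer hash (tag): even-index sum = 301 mod 256 = 45; odd-index sum = 186 mod 256 = 186 → 2d ba.

2dba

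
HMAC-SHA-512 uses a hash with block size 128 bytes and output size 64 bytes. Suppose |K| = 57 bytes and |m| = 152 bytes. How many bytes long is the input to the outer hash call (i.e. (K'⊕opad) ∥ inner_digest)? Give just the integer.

192

Key is 57 ≤ 128 bytes, zero-padded: |K'| = 128.
Outer input = (K'⊕opad) ∥ H(inner) → 128 + 64 = 192 bytes.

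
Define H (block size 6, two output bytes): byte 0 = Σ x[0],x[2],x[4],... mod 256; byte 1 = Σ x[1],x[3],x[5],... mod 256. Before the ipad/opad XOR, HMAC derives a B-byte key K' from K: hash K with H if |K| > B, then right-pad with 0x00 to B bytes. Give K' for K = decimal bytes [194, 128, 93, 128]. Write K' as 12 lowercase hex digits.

Key decimal bytes [194, 128, 93, 128] = c2 80 5d 80 is 4 bytes ≤ B = 6; zero-pad to 6 bytes: K' = c2 80 5d 80 00 00.

c2805d800000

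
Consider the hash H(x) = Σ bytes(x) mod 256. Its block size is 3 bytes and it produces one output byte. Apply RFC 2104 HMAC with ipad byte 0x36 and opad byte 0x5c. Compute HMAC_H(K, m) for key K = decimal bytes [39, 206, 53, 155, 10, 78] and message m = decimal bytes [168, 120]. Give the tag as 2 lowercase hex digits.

Key decimal bytes [39, 206, 53, 155, 10, 78] = 27 ce 35 9b 0a 4e is 6 bytes > B = 3, so hash it first: H(key) = 1d, then zero-pad to 3 bytes: K' = 1d 00 00.
K' ⊕ ipad = 2b 36 36.  K' ⊕ opad = 41 5c 5c.
Inner input = (K'⊕ipad) ∥ m = 2b 36 36 ∥ a8 78.
Inner hash: sum = 43+54+54+168+120 = 439; mod 256 = 183 → b7.
Outer input = (K'⊕opad) ∥ inner = 41 5c 5c ∥ b7.
Outer hash (tag): sum = 65+92+92+183 = 432; mod 256 = 176 → b0.

b0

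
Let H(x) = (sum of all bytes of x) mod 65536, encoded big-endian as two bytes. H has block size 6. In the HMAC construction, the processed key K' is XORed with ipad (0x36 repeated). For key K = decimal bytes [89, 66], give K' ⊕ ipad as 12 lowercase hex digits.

Key decimal bytes [89, 66] = 59 42 is 2 bytes ≤ B = 6; zero-pad to 6 bytes: K' = 59 42 00 00 00 00.
XOR each byte with 0x36: 59⊕36=6f, 42⊕36=74, 00⊕36=36, 00⊕36=36, 00⊕36=36, 00⊕36=36.

6f7436363636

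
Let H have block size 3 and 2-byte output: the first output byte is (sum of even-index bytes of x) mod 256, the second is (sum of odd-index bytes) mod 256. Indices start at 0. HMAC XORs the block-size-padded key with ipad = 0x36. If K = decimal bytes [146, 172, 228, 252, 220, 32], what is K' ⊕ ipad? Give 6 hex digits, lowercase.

64fe36

Key decimal bytes [146, 172, 228, 252, 220, 32] = 92 ac e4 fc dc 20 is 6 bytes > B = 3, so hash it first: H(key) = 52 c8, then zero-pad to 3 bytes: K' = 52 c8 00.
XOR each byte with 0x36: 52⊕36=64, c8⊕36=fe, 00⊕36=36.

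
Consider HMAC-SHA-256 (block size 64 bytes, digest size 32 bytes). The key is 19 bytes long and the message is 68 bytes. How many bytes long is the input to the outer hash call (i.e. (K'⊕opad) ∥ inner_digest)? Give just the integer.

96

Key is 19 ≤ 64 bytes, zero-padded: |K'| = 64.
Outer input = (K'⊕opad) ∥ H(inner) → 64 + 32 = 96 bytes.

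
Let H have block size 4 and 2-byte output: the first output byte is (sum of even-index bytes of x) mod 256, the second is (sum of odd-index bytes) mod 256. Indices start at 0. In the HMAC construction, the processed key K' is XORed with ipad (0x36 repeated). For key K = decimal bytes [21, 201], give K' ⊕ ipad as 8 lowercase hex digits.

Key decimal bytes [21, 201] = 15 c9 is 2 bytes ≤ B = 4; zero-pad to 4 bytes: K' = 15 c9 00 00.
XOR each byte with 0x36: 15⊕36=23, c9⊕36=ff, 00⊕36=36, 00⊕36=36.

23ff3636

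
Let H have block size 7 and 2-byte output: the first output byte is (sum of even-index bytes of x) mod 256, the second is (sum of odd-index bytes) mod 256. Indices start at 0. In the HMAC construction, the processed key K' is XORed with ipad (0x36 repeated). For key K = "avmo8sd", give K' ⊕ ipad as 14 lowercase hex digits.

Key "avmo8sd" = 61 76 6d 6f 38 73 64 is exactly B = 7 bytes: K' = 61 76 6d 6f 38 73 64.
XOR each byte with 0x36: 61⊕36=57, 76⊕36=40, 6d⊕36=5b, 6f⊕36=59, 38⊕36=0e, 73⊕36=45, 64⊕36=52.

57405b590e4552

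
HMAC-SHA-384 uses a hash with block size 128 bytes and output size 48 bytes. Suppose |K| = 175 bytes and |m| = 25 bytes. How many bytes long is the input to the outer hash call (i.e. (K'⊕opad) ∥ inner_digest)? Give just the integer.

176

Key is 175 > 128 bytes, so it is hashed to 48 bytes then zero-padded to 128: |K'| = 128.
Outer input = (K'⊕opad) ∥ H(inner) → 128 + 48 = 176 bytes.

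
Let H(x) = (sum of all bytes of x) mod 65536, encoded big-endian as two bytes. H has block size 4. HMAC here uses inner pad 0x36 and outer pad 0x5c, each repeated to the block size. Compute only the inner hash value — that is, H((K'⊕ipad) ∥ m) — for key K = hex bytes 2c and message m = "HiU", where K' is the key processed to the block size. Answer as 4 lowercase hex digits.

01c2

Key hex bytes 2c is 1 byte ≤ B = 4; zero-pad to 4 bytes: K' = 2c 00 00 00.
K' ⊕ ipad = 1a 36 36 36.
Inner input = 1a 36 36 36 ∥ 48 69 55.
Inner hash: sum = 26+54+54+54+72+105+85 = 450 → 01 c2.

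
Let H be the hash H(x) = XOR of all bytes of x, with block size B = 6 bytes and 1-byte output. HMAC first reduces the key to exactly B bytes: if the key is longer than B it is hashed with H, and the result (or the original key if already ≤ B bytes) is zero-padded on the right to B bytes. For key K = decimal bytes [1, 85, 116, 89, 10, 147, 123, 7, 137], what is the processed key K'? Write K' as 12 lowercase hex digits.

150000000000

|K| = 9 > B = 6, so first hash the key.
H(K): XOR 01⊕55⊕74⊕59⊕0a⊕93⊕7b⊕07⊕89 = 15.
Zero-pad H(K) = 15 to 6 bytes: K' = 15 00 00 00 00 00.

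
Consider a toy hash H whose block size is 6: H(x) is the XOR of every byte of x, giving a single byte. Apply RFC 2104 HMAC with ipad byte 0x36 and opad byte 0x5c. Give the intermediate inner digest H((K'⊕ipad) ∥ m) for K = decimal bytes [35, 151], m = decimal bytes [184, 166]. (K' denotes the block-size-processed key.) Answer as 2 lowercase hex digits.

aa

Key decimal bytes [35, 151] = 23 97 is 2 bytes ≤ B = 6; zero-pad to 6 bytes: K' = 23 97 00 00 00 00.
K' ⊕ ipad = 15 a1 36 36 36 36.
Inner input = 15 a1 36 36 36 36 ∥ b8 a6.
Inner hash: XOR 15⊕a1⊕36⊕36⊕36⊕36⊕b8⊕a6 = aa.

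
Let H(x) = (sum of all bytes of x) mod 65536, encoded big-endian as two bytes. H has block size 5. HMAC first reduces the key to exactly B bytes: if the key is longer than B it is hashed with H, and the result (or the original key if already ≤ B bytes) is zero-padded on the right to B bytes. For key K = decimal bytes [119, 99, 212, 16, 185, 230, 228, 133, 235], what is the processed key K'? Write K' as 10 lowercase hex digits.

|K| = 9 > B = 5, so first hash the key.
H(K): sum = 119+99+212+16+185+230+228+133+235 = 1457 → 05 b1.
Zero-pad H(K) = 05 b1 to 5 bytes: K' = 05 b1 00 00 00.

05b1000000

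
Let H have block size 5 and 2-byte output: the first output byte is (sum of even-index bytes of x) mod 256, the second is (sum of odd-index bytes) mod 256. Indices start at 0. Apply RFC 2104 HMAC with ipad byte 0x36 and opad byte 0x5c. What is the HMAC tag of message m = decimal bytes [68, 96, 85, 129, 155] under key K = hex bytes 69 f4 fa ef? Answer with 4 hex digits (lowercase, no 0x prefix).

Key hex bytes 69 f4 fa ef is 4 bytes ≤ B = 5; zero-pad to 5 bytes: K' = 69 f4 fa ef 00.
K' ⊕ ipad = 5f c2 cc d9 36.  K' ⊕ opad = 35 a8 a6 b3 5c.
Inner input = (K'⊕ipad) ∥ m = 5f c2 cc d9 36 ∥ 44 60 55 81 9b.
Inner hash: even-index sum = 578 mod 256 = 66; odd-index sum = 719 mod 256 = 207 → 42 cf.
Outer input = (K'⊕opad) ∥ inner = 35 a8 a6 b3 5c ∥ 42 cf.
Outer hash (tag): even-index sum = 518 mod 256 = 6; odd-index sum = 413 mod 256 = 157 → 06 9d.

069d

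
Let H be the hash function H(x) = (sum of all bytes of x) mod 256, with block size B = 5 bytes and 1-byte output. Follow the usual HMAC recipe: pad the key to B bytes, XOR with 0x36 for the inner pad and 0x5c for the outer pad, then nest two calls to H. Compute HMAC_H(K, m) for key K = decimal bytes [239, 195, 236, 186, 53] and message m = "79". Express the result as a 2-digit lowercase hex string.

f8

Key decimal bytes [239, 195, 236, 186, 53] = ef c3 ec ba 35 is exactly B = 5 bytes: K' = ef c3 ec ba 35.
K' ⊕ ipad = d9 f5 da 8c 03.  K' ⊕ opad = b3 9f b0 e6 69.
Inner input = (K'⊕ipad) ∥ m = d9 f5 da 8c 03 ∥ 37 39.
Inner hash: sum = 217+245+218+140+3+55+57 = 935; mod 256 = 167 → a7.
Outer input = (K'⊕opad) ∥ inner = b3 9f b0 e6 69 ∥ a7.
Outer hash (tag): sum = 179+159+176+230+105+167 = 1016; mod 256 = 248 → f8.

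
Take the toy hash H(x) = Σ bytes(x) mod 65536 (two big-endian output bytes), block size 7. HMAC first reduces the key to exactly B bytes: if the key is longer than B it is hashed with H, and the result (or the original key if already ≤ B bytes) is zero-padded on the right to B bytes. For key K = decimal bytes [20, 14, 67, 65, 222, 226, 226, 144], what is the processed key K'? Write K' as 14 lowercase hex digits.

03d80000000000

|K| = 8 > B = 7, so first hash the key.
H(K): sum = 20+14+67+65+222+226+226+144 = 984 → 03 d8.
Zero-pad H(K) = 03 d8 to 7 bytes: K' = 03 d8 00 00 00 00 00.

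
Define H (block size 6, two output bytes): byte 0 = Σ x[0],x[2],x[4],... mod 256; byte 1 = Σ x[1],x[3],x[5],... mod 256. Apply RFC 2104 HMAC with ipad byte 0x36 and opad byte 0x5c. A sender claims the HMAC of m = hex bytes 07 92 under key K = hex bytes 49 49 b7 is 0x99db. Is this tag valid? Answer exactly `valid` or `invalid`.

invalid

Key hex bytes 49 49 b7 is 3 bytes ≤ B = 6; zero-pad to 6 bytes: K' = 49 49 b7 00 00 00.
K' ⊕ ipad = 7f 7f 81 36 36 36; K' ⊕ opad = 15 15 eb 5c 5c 5c.
Inner hash: even-index sum = 317 mod 256 = 61; odd-index sum = 381 mod 256 = 125 → 3d 7d.
Outer hash (recomputed tag): even-index sum = 409 mod 256 = 153; odd-index sum = 330 mod 256 = 74 → 99 4a.
Recomputed tag = 994a; claimed = 99db → mismatch.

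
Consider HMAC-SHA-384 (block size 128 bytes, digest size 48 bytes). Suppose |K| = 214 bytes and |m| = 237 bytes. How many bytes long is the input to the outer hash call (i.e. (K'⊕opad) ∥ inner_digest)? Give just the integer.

176

Key is 214 > 128 bytes, so it is hashed to 48 bytes then zero-padded to 128: |K'| = 128.
Outer input = (K'⊕opad) ∥ H(inner) → 128 + 48 = 176 bytes.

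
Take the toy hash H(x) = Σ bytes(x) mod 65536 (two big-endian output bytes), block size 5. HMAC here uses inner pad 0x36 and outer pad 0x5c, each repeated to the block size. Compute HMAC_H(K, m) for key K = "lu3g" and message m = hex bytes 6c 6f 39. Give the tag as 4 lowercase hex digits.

Key "lu3g" = 6c 75 33 67 is 4 bytes ≤ B = 5; zero-pad to 5 bytes: K' = 6c 75 33 67 00.
K' ⊕ ipad = 5a 43 05 51 36.  K' ⊕ opad = 30 29 6f 3b 5c.
Inner input = (K'⊕ipad) ∥ m = 5a 43 05 51 36 ∥ 6c 6f 39.
Inner hash: sum = 90+67+5+81+54+108+111+57 = 573 → 02 3d.
Outer input = (K'⊕opad) ∥ inner = 30 29 6f 3b 5c ∥ 02 3d.
Outer hash (tag): sum = 48+41+111+59+92+2+61 = 414 → 01 9e.

019e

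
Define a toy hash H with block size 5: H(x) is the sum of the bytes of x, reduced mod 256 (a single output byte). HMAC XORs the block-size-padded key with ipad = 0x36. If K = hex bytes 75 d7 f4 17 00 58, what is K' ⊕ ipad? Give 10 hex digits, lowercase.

9936363636

Key hex bytes 75 d7 f4 17 00 58 is 6 bytes > B = 5, so hash it first: H(key) = af, then zero-pad to 5 bytes: K' = af 00 00 00 00.
XOR each byte with 0x36: af⊕36=99, 00⊕36=36, 00⊕36=36, 00⊕36=36, 00⊕36=36.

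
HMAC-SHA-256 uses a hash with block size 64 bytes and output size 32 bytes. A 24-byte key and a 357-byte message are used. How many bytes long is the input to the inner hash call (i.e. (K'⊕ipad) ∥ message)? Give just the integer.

421

Key is 24 ≤ 64 bytes, zero-padded: |K'| = 64.
Inner input = (K'⊕ipad) ∥ m → 64 + 357 = 421 bytes.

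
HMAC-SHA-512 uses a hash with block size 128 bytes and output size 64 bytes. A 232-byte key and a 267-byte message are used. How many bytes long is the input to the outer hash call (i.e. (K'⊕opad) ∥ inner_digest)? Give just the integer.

Key is 232 > 128 bytes, so it is hashed to 64 bytes then zero-padded to 128: |K'| = 128.
Outer input = (K'⊕opad) ∥ H(inner) → 128 + 64 = 192 bytes.

192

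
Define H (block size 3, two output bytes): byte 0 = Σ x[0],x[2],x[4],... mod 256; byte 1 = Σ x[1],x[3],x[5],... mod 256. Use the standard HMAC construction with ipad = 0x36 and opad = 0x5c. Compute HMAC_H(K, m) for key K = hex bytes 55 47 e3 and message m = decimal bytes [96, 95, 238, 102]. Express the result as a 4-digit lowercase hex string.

8718

Key hex bytes 55 47 e3 is exactly B = 3 bytes: K' = 55 47 e3.
K' ⊕ ipad = 63 71 d5.  K' ⊕ opad = 09 1b bf.
Inner input = (K'⊕ipad) ∥ m = 63 71 d5 ∥ 60 5f ee 66.
Inner hash: even-index sum = 509 mod 256 = 253; odd-index sum = 447 mod 256 = 191 → fd bf.
Outer input = (K'⊕opad) ∥ inner = 09 1b bf ∥ fd bf.
Outer hash (tag): even-index sum = 391 mod 256 = 135; odd-index sum = 280 mod 256 = 24 → 87 18.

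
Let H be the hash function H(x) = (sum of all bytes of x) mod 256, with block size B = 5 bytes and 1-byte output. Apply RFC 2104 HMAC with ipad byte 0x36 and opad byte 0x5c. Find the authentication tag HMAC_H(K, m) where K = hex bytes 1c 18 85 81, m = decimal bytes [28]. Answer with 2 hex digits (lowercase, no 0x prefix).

aa

Key hex bytes 1c 18 85 81 is 4 bytes ≤ B = 5; zero-pad to 5 bytes: K' = 1c 18 85 81 00.
K' ⊕ ipad = 2a 2e b3 b7 36.  K' ⊕ opad = 40 44 d9 dd 5c.
Inner input = (K'⊕ipad) ∥ m = 2a 2e b3 b7 36 ∥ 1c.
Inner hash: sum = 42+46+179+183+54+28 = 532; mod 256 = 20 → 14.
Outer input = (K'⊕opad) ∥ inner = 40 44 d9 dd 5c ∥ 14.
Outer hash (tag): sum = 64+68+217+221+92+20 = 682; mod 256 = 170 → aa.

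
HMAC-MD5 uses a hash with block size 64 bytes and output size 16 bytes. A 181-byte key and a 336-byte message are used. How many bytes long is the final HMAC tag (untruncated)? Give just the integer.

16

The tag is one MD5 digest: 16 bytes.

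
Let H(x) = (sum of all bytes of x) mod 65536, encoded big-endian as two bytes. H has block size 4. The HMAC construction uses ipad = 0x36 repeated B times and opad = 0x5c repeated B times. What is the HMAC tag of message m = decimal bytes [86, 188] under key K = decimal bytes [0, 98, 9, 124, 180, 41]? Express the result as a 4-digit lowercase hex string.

0256

Key decimal bytes [0, 98, 9, 124, 180, 41] = 00 62 09 7c b4 29 is 6 bytes > B = 4, so hash it first: H(key) = 01 c4, then zero-pad to 4 bytes: K' = 01 c4 00 00.
K' ⊕ ipad = 37 f2 36 36.  K' ⊕ opad = 5d 98 5c 5c.
Inner input = (K'⊕ipad) ∥ m = 37 f2 36 36 ∥ 56 bc.
Inner hash: sum = 55+242+54+54+86+188 = 679 → 02 a7.
Outer input = (K'⊕opad) ∥ inner = 5d 98 5c 5c ∥ 02 a7.
Outer hash (tag): sum = 93+152+92+92+2+167 = 598 → 02 56.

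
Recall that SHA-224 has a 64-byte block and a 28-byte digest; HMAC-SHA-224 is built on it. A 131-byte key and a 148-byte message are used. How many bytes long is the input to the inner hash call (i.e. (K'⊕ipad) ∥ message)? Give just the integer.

212

Key is 131 > 64 bytes, so it is hashed to 28 bytes then zero-padded to 64: |K'| = 64.
Inner input = (K'⊕ipad) ∥ m → 64 + 148 = 212 bytes.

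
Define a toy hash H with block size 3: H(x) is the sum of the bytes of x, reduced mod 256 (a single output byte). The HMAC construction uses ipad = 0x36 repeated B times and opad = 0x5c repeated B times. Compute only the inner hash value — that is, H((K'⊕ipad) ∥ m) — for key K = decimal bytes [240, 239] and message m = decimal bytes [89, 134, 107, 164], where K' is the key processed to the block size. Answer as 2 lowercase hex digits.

c3

Key decimal bytes [240, 239] = f0 ef is 2 bytes ≤ B = 3; zero-pad to 3 bytes: K' = f0 ef 00.
K' ⊕ ipad = c6 d9 36.
Inner input = c6 d9 36 ∥ 59 86 6b a4.
Inner hash: sum = 198+217+54+89+134+107+164 = 963; mod 256 = 195 → c3.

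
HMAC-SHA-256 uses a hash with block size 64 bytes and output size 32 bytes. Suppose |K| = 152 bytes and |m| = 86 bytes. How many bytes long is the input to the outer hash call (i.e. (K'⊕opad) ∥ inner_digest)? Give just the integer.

96

Key is 152 > 64 bytes, so it is hashed to 32 bytes then zero-padded to 64: |K'| = 64.
Outer input = (K'⊕opad) ∥ H(inner) → 64 + 32 = 96 bytes.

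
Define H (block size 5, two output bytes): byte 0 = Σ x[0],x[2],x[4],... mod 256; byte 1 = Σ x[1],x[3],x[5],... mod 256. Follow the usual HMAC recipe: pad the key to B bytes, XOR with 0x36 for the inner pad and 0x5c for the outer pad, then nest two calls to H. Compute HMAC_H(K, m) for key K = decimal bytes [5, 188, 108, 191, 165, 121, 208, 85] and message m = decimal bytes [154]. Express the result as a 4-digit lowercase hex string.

c1ad

Key decimal bytes [5, 188, 108, 191, 165, 121, 208, 85] = 05 bc 6c bf a5 79 d0 55 is 8 bytes > B = 5, so hash it first: H(key) = e6 49, then zero-pad to 5 bytes: K' = e6 49 00 00 00.
K' ⊕ ipad = d0 7f 36 36 36.  K' ⊕ opad = ba 15 5c 5c 5c.
Inner input = (K'⊕ipad) ∥ m = d0 7f 36 36 36 ∥ 9a.
Inner hash: even-index sum = 316 mod 256 = 60; odd-index sum = 335 mod 256 = 79 → 3c 4f.
Outer input = (K'⊕opad) ∥ inner = ba 15 5c 5c 5c ∥ 3c 4f.
Outer hash (tag): even-index sum = 449 mod 256 = 193; odd-index sum = 173 mod 256 = 173 → c1 ad.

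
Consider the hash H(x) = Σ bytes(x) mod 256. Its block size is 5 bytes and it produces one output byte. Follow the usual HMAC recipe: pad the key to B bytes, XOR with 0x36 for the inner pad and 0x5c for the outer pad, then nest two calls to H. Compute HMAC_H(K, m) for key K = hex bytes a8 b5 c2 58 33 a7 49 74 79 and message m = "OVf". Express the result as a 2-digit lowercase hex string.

df

Key hex bytes a8 b5 c2 58 33 a7 49 74 79 is 9 bytes > B = 5, so hash it first: H(key) = 87, then zero-pad to 5 bytes: K' = 87 00 00 00 00.
K' ⊕ ipad = b1 36 36 36 36.  K' ⊕ opad = db 5c 5c 5c 5c.
Inner input = (K'⊕ipad) ∥ m = b1 36 36 36 36 ∥ 4f 56 66.
Inner hash: sum = 177+54+54+54+54+79+86+102 = 660; mod 256 = 148 → 94.
Outer input = (K'⊕opad) ∥ inner = db 5c 5c 5c 5c ∥ 94.
Outer hash (tag): sum = 219+92+92+92+92+148 = 735; mod 256 = 223 → df.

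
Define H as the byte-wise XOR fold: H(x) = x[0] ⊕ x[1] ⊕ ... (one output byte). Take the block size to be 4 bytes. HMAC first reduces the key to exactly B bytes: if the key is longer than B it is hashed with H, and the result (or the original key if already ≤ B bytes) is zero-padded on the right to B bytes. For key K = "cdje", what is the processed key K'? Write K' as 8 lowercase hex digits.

Key "cdje" = 63 64 6a 65 is exactly B = 4 bytes: K' = 63 64 6a 65.

63646a65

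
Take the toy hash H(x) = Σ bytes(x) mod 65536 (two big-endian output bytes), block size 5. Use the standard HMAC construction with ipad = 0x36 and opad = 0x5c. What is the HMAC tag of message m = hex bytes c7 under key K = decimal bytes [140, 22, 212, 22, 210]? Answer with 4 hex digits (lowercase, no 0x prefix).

Key decimal bytes [140, 22, 212, 22, 210] = 8c 16 d4 16 d2 is exactly B = 5 bytes: K' = 8c 16 d4 16 d2.
K' ⊕ ipad = ba 20 e2 20 e4.  K' ⊕ opad = d0 4a 88 4a 8e.
Inner input = (K'⊕ipad) ∥ m = ba 20 e2 20 e4 ∥ c7.
Inner hash: sum = 186+32+226+32+228+199 = 903 → 03 87.
Outer input = (K'⊕opad) ∥ inner = d0 4a 88 4a 8e ∥ 03 87.
Outer hash (tag): sum = 208+74+136+74+142+3+135 = 772 → 03 04.

0304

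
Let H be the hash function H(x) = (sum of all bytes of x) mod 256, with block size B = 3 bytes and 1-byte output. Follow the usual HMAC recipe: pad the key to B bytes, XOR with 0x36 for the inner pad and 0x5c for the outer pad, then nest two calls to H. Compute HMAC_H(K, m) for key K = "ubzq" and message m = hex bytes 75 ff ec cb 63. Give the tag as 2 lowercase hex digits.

Key "ubzq" = 75 62 7a 71 is 4 bytes > B = 3, so hash it first: H(key) = c2, then zero-pad to 3 bytes: K' = c2 00 00.
K' ⊕ ipad = f4 36 36.  K' ⊕ opad = 9e 5c 5c.
Inner input = (K'⊕ipad) ∥ m = f4 36 36 ∥ 75 ff ec cb 63.
Inner hash: sum = 244+54+54+117+255+236+203+99 = 1262; mod 256 = 238 → ee.
Outer input = (K'⊕opad) ∥ inner = 9e 5c 5c ∥ ee.
Outer hash (tag): sum = 158+92+92+238 = 580; mod 256 = 68 → 44.

44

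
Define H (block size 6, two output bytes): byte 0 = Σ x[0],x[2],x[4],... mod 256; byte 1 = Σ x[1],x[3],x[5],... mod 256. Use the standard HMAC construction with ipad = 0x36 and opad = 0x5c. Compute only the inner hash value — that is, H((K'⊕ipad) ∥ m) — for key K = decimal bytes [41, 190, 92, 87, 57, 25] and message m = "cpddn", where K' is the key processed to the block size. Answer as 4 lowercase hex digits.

cdec

Key decimal bytes [41, 190, 92, 87, 57, 25] = 29 be 5c 57 39 19 is exactly B = 6 bytes: K' = 29 be 5c 57 39 19.
K' ⊕ ipad = 1f 88 6a 61 0f 2f.
Inner input = 1f 88 6a 61 0f 2f ∥ 63 70 64 64 6e.
Inner hash: even-index sum = 461 mod 256 = 205; odd-index sum = 492 mod 256 = 236 → cd ec.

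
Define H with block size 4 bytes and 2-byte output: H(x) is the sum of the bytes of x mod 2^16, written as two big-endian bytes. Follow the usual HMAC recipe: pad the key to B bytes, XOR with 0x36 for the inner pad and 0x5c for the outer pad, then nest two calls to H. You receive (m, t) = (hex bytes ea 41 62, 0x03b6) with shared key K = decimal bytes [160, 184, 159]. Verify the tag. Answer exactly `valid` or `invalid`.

invalid

Key decimal bytes [160, 184, 159] = a0 b8 9f is 3 bytes ≤ B = 4; zero-pad to 4 bytes: K' = a0 b8 9f 00.
K' ⊕ ipad = 96 8e a9 36; K' ⊕ opad = fc e4 c3 5c.
Inner hash: sum = 150+142+169+54+234+65+98 = 912 → 03 90.
Outer hash (recomputed tag): sum = 252+228+195+92+3+144 = 914 → 03 92.
Recomputed tag = 0392; claimed = 03b6 → mismatch.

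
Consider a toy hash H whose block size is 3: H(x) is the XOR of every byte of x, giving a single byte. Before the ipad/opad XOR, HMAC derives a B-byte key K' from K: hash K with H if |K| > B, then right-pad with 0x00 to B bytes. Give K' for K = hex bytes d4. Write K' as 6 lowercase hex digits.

Key hex bytes d4 is 1 byte ≤ B = 3; zero-pad to 3 bytes: K' = d4 00 00.

d40000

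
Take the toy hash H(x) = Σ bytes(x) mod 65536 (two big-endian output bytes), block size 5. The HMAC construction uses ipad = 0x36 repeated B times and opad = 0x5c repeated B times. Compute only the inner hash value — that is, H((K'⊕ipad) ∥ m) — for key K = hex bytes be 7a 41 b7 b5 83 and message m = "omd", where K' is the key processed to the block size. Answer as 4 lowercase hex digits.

0275

Key hex bytes be 7a 41 b7 b5 83 is 6 bytes > B = 5, so hash it first: H(key) = 03 68, then zero-pad to 5 bytes: K' = 03 68 00 00 00.
K' ⊕ ipad = 35 5e 36 36 36.
Inner input = 35 5e 36 36 36 ∥ 6f 6d 64.
Inner hash: sum = 53+94+54+54+54+111+109+100 = 629 → 02 75.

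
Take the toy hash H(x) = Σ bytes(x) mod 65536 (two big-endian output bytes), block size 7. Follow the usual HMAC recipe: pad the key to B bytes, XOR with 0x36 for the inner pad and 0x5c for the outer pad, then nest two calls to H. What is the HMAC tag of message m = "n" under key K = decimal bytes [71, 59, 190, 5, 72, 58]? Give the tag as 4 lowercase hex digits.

02fc

Key decimal bytes [71, 59, 190, 5, 72, 58] = 47 3b be 05 48 3a is 6 bytes ≤ B = 7; zero-pad to 7 bytes: K' = 47 3b be 05 48 3a 00.
K' ⊕ ipad = 71 0d 88 33 7e 0c 36.  K' ⊕ opad = 1b 67 e2 59 14 66 5c.
Inner input = (K'⊕ipad) ∥ m = 71 0d 88 33 7e 0c 36 ∥ 6e.
Inner hash: sum = 113+13+136+51+126+12+54+110 = 615 → 02 67.
Outer input = (K'⊕opad) ∥ inner = 1b 67 e2 59 14 66 5c ∥ 02 67.
Outer hash (tag): sum = 27+103+226+89+20+102+92+2+103 = 764 → 02 fc.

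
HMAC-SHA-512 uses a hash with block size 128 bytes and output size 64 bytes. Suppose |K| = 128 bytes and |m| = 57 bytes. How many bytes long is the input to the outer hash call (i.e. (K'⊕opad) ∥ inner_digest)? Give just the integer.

192

Key is 128 ≤ 128 bytes, zero-padded: |K'| = 128.
Outer input = (K'⊕opad) ∥ H(inner) → 128 + 64 = 192 bytes.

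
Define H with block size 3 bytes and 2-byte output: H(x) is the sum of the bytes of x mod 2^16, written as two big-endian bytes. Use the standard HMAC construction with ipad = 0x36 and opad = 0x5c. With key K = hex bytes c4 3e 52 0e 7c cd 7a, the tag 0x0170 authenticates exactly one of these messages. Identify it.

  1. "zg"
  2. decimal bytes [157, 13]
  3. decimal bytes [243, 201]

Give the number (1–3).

Key hex bytes c4 3e 52 0e 7c cd 7a is 7 bytes > B = 3, so hash it first: H(key) = 03 25, then zero-pad to 3 bytes: K' = 03 25 00.
K' ⊕ ipad = 35 13 36; K' ⊕ opad = 5f 79 5c.
m1: inner = H(35 13 36 7a 67) = 01 5f; tag = H(5f 79 5c 01 5f) = 0194
m2: inner = H(35 13 36 9d 0d) = 01 28; tag = H(5f 79 5c 01 28) = 015d
m3: inner = H(35 13 36 f3 c9) = 02 3a; tag = H(5f 79 5c 02 3a) = 0170 ← matches

3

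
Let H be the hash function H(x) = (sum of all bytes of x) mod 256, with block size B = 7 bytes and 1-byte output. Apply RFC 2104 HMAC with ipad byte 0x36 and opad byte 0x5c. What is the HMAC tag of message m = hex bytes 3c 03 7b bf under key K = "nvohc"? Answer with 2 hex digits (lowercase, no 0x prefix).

43

Key "nvohc" = 6e 76 6f 68 63 is 5 bytes ≤ B = 7; zero-pad to 7 bytes: K' = 6e 76 6f 68 63 00 00.
K' ⊕ ipad = 58 40 59 5e 55 36 36.  K' ⊕ opad = 32 2a 33 34 3f 5c 5c.
Inner input = (K'⊕ipad) ∥ m = 58 40 59 5e 55 36 36 ∥ 3c 03 7b bf.
Inner hash: sum = 88+64+89+94+85+54+54+60+3+123+191 = 905; mod 256 = 137 → 89.
Outer input = (K'⊕opad) ∥ inner = 32 2a 33 34 3f 5c 5c ∥ 89.
Outer hash (tag): sum = 50+42+51+52+63+92+92+137 = 579; mod 256 = 67 → 43.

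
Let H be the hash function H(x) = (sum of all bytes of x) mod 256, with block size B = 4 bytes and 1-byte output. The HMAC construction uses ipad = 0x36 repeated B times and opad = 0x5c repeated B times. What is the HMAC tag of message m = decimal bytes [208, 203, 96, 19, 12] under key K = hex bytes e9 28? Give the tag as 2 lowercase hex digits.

64

Key hex bytes e9 28 is 2 bytes ≤ B = 4; zero-pad to 4 bytes: K' = e9 28 00 00.
K' ⊕ ipad = df 1e 36 36.  K' ⊕ opad = b5 74 5c 5c.
Inner input = (K'⊕ipad) ∥ m = df 1e 36 36 ∥ d0 cb 60 13 0c.
Inner hash: sum = 223+30+54+54+208+203+96+19+12 = 899; mod 256 = 131 → 83.
Outer input = (K'⊕opad) ∥ inner = b5 74 5c 5c ∥ 83.
Outer hash (tag): sum = 181+116+92+92+131 = 612; mod 256 = 100 → 64.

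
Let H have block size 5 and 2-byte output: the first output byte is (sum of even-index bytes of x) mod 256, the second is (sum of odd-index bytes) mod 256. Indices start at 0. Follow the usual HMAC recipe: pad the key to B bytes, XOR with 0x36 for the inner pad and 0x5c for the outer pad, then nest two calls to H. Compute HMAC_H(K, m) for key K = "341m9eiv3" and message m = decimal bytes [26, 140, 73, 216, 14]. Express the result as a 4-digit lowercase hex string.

Key "341m9eiv3" = 33 34 31 6d 39 65 69 76 33 is 9 bytes > B = 5, so hash it first: H(key) = 39 7c, then zero-pad to 5 bytes: K' = 39 7c 00 00 00.
K' ⊕ ipad = 0f 4a 36 36 36.  K' ⊕ opad = 65 20 5c 5c 5c.
Inner input = (K'⊕ipad) ∥ m = 0f 4a 36 36 36 ∥ 1a 8c 49 d8 0e.
Inner hash: even-index sum = 479 mod 256 = 223; odd-index sum = 241 mod 256 = 241 → df f1.
Outer input = (K'⊕opad) ∥ inner = 65 20 5c 5c 5c ∥ df f1.
Outer hash (tag): even-index sum = 526 mod 256 = 14; odd-index sum = 347 mod 256 = 91 → 0e 5b.

0e5b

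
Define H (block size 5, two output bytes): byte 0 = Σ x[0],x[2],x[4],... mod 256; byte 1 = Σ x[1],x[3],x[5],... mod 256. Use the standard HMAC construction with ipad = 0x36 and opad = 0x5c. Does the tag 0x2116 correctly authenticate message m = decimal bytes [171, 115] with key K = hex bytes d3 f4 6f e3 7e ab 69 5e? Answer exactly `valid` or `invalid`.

Key hex bytes d3 f4 6f e3 7e ab 69 5e is 8 bytes > B = 5, so hash it first: H(key) = 29 e0, then zero-pad to 5 bytes: K' = 29 e0 00 00 00.
K' ⊕ ipad = 1f d6 36 36 36; K' ⊕ opad = 75 bc 5c 5c 5c.
Inner hash: even-index sum = 254 mod 256 = 254; odd-index sum = 439 mod 256 = 183 → fe b7.
Outer hash (recomputed tag): even-index sum = 484 mod 256 = 228; odd-index sum = 534 mod 256 = 22 → e4 16.
Recomputed tag = e416; claimed = 2116 → mismatch.

invalid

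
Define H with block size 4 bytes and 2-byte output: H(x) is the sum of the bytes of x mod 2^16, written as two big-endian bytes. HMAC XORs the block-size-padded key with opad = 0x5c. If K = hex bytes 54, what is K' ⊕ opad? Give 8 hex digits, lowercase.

085c5c5c

Key hex bytes 54 is 1 byte ≤ B = 4; zero-pad to 4 bytes: K' = 54 00 00 00.
XOR each byte with 0x5c: 54⊕5c=08, 00⊕5c=5c, 00⊕5c=5c, 00⊕5c=5c.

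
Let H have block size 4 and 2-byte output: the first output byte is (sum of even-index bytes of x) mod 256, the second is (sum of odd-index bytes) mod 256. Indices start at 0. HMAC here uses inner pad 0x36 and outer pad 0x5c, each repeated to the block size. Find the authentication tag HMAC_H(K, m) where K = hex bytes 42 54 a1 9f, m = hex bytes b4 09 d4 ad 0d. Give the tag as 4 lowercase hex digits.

bb8c

Key hex bytes 42 54 a1 9f is exactly B = 4 bytes: K' = 42 54 a1 9f.
K' ⊕ ipad = 74 62 97 a9.  K' ⊕ opad = 1e 08 fd c3.
Inner input = (K'⊕ipad) ∥ m = 74 62 97 a9 ∥ b4 09 d4 ad 0d.
Inner hash: even-index sum = 672 mod 256 = 160; odd-index sum = 449 mod 256 = 193 → a0 c1.
Outer input = (K'⊕opad) ∥ inner = 1e 08 fd c3 ∥ a0 c1.
Outer hash (tag): even-index sum = 443 mod 256 = 187; odd-index sum = 396 mod 256 = 140 → bb 8c.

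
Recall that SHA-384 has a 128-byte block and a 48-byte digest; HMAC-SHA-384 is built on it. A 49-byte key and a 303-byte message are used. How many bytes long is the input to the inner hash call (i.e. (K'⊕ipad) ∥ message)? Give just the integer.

431

Key is 49 ≤ 128 bytes, zero-padded: |K'| = 128.
Inner input = (K'⊕ipad) ∥ m → 128 + 303 = 431 bytes.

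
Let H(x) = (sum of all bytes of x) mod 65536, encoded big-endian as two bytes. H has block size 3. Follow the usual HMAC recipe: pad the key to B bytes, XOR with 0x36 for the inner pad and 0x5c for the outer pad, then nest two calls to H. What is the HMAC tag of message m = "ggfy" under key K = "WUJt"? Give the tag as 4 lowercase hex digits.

0167

Key "WUJt" = 57 55 4a 74 is 4 bytes > B = 3, so hash it first: H(key) = 01 6a, then zero-pad to 3 bytes: K' = 01 6a 00.
K' ⊕ ipad = 37 5c 36.  K' ⊕ opad = 5d 36 5c.
Inner input = (K'⊕ipad) ∥ m = 37 5c 36 ∥ 67 67 66 79.
Inner hash: sum = 55+92+54+103+103+102+121 = 630 → 02 76.
Outer input = (K'⊕opad) ∥ inner = 5d 36 5c ∥ 02 76.
Outer hash (tag): sum = 93+54+92+2+118 = 359 → 01 67.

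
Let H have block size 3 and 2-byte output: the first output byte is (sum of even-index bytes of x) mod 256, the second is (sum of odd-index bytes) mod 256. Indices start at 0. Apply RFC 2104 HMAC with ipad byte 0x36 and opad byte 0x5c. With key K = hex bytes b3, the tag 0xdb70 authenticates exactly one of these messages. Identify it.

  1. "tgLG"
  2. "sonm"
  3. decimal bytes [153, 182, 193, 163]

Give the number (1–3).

Key hex bytes b3 is 1 byte ≤ B = 3; zero-pad to 3 bytes: K' = b3 00 00.
K' ⊕ ipad = 85 36 36; K' ⊕ opad = ef 5c 5c.
m1: inner = H(85 36 36 74 67 4c 47) = 69 f6; tag = H(ef 5c 5c 69 f6) = 41c5
m2: inner = H(85 36 36 73 6f 6e 6d) = 97 17; tag = H(ef 5c 5c 97 17) = 62f3
m3: inner = H(85 36 36 99 b6 c1 a3) = 14 90; tag = H(ef 5c 5c 14 90) = db70 ← matches

3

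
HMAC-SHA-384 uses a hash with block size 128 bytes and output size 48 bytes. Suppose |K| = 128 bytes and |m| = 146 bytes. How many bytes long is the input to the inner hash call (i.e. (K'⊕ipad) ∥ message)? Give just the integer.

Key is 128 ≤ 128 bytes, zero-padded: |K'| = 128.
Inner input = (K'⊕ipad) ∥ m → 128 + 146 = 274 bytes.

274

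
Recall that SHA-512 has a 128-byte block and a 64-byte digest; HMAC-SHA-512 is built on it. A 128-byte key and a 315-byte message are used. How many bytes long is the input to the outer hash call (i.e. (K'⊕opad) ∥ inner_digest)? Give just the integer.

Key is 128 ≤ 128 bytes, zero-padded: |K'| = 128.
Outer input = (K'⊕opad) ∥ H(inner) → 128 + 64 = 192 bytes.

192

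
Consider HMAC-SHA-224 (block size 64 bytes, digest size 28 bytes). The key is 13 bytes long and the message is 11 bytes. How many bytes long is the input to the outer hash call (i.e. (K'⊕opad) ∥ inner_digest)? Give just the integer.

92

Key is 13 ≤ 64 bytes, zero-padded: |K'| = 64.
Outer input = (K'⊕opad) ∥ H(inner) → 64 + 28 = 92 bytes.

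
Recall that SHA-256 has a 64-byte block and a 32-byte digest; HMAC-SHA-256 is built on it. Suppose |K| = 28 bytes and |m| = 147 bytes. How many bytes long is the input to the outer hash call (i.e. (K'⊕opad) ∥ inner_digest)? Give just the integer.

Key is 28 ≤ 64 bytes, zero-padded: |K'| = 64.
Outer input = (K'⊕opad) ∥ H(inner) → 64 + 32 = 96 bytes.

96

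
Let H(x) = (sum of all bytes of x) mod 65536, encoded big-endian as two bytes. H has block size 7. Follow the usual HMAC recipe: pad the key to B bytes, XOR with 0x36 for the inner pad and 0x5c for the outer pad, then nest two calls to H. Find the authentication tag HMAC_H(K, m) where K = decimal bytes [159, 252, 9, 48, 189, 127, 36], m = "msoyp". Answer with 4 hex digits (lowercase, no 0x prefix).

047a

Key decimal bytes [159, 252, 9, 48, 189, 127, 36] = 9f fc 09 30 bd 7f 24 is exactly B = 7 bytes: K' = 9f fc 09 30 bd 7f 24.
K' ⊕ ipad = a9 ca 3f 06 8b 49 12.  K' ⊕ opad = c3 a0 55 6c e1 23 78.
Inner input = (K'⊕ipad) ∥ m = a9 ca 3f 06 8b 49 12 ∥ 6d 73 6f 79 70.
Inner hash: sum = 169+202+63+6+139+73+18+109+115+111+121+112 = 1238 → 04 d6.
Outer input = (K'⊕opad) ∥ inner = c3 a0 55 6c e1 23 78 ∥ 04 d6.
Outer hash (tag): sum = 195+160+85+108+225+35+120+4+214 = 1146 → 04 7a.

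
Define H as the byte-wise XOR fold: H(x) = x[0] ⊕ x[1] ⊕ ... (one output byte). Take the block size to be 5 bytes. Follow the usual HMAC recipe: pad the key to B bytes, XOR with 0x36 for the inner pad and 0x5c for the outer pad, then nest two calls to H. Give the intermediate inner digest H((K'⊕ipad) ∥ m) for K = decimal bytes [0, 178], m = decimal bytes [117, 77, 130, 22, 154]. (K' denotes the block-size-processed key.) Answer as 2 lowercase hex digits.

b2

Key decimal bytes [0, 178] = 00 b2 is 2 bytes ≤ B = 5; zero-pad to 5 bytes: K' = 00 b2 00 00 00.
K' ⊕ ipad = 36 84 36 36 36.
Inner input = 36 84 36 36 36 ∥ 75 4d 82 16 9a.
Inner hash: XOR 36⊕84⊕36⊕36⊕36⊕75⊕4d⊕82⊕16⊕9a = b2.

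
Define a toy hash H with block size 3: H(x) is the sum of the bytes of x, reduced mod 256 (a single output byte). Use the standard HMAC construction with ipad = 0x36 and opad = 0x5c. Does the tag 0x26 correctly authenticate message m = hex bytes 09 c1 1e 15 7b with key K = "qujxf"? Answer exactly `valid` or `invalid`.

Key "qujxf" = 71 75 6a 78 66 is 5 bytes > B = 3, so hash it first: H(key) = 2e, then zero-pad to 3 bytes: K' = 2e 00 00.
K' ⊕ ipad = 18 36 36; K' ⊕ opad = 72 5c 5c.
Inner hash: sum = 24+54+54+9+193+30+21+123 = 508; mod 256 = 252 → fc.
Outer hash (recomputed tag): sum = 114+92+92+252 = 550; mod 256 = 38 → 26.
Recomputed tag = 26; claimed = 26 → match.

valid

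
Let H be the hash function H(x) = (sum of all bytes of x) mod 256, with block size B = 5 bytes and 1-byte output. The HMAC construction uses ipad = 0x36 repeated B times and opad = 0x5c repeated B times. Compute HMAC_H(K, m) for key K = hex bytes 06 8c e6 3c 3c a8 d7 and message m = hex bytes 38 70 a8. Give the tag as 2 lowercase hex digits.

Key hex bytes 06 8c e6 3c 3c a8 d7 is 7 bytes > B = 5, so hash it first: H(key) = 6f, then zero-pad to 5 bytes: K' = 6f 00 00 00 00.
K' ⊕ ipad = 59 36 36 36 36.  K' ⊕ opad = 33 5c 5c 5c 5c.
Inner input = (K'⊕ipad) ∥ m = 59 36 36 36 36 ∥ 38 70 a8.
Inner hash: sum = 89+54+54+54+54+56+112+168 = 641; mod 256 = 129 → 81.
Outer input = (K'⊕opad) ∥ inner = 33 5c 5c 5c 5c ∥ 81.
Outer hash (tag): sum = 51+92+92+92+92+129 = 548; mod 256 = 36 → 24.

24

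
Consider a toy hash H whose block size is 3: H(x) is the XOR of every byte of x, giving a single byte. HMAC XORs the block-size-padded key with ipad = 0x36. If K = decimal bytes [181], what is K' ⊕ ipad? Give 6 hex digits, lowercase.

833636

Key decimal bytes [181] = b5 is 1 byte ≤ B = 3; zero-pad to 3 bytes: K' = b5 00 00.
XOR each byte with 0x36: b5⊕36=83, 00⊕36=36, 00⊕36=36.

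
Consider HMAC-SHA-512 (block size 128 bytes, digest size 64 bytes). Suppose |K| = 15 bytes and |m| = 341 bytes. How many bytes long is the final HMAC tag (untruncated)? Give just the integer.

64

The tag is one SHA-512 digest: 64 bytes.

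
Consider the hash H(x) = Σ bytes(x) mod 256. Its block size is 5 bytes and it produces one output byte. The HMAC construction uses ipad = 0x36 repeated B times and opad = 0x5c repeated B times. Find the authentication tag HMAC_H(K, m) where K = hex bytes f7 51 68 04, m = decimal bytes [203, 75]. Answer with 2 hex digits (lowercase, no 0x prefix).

Key hex bytes f7 51 68 04 is 4 bytes ≤ B = 5; zero-pad to 5 bytes: K' = f7 51 68 04 00.
K' ⊕ ipad = c1 67 5e 32 36.  K' ⊕ opad = ab 0d 34 58 5c.
Inner input = (K'⊕ipad) ∥ m = c1 67 5e 32 36 ∥ cb 4b.
Inner hash: sum = 193+103+94+50+54+203+75 = 772; mod 256 = 4 → 04.
Outer input = (K'⊕opad) ∥ inner = ab 0d 34 58 5c ∥ 04.
Outer hash (tag): sum = 171+13+52+88+92+4 = 420; mod 256 = 164 → a4.

a4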